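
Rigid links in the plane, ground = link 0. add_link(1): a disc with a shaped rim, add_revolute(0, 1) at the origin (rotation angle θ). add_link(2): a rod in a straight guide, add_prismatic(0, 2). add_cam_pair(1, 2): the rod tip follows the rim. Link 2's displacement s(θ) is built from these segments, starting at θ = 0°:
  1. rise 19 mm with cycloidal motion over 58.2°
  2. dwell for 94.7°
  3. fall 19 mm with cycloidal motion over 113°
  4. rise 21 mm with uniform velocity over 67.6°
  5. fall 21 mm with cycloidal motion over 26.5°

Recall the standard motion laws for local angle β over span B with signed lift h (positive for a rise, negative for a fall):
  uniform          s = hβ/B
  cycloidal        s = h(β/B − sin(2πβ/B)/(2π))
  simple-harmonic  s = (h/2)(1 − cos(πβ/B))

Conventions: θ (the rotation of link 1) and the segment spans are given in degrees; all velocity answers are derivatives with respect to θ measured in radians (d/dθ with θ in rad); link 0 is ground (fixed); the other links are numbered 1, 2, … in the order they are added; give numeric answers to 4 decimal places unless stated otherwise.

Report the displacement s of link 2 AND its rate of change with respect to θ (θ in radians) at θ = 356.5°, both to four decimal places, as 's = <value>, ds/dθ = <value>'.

segment 1 (0° to 58.2°, cycloidal, h = 19) is passed completely: s = 0.0000 + (19) = 19.0000
segment 2 (58.2° to 152.9°, dwell): s unchanged at 19.0000
segment 3 (152.9° to 265.9°, cycloidal, h = -19) is passed completely: s = 19.0000 + (-19) = 0.0000
segment 4 (265.9° to 333.5°, uniform, h = 21) is passed completely: s = 0.0000 + (21) = 21.0000
θ = 356.5° falls in segment 5 (333.5° to 360°, cycloidal, h = -21): β = 356.5 − 333.5 = 23°, B = 26.5°; Δs = -21·(0.8679 − sin(2π·0.8679)/(2π)) = -20.6924; s = 21.0000 − 20.6924 = 0.3076
velocity in seg [333.5°–360°] (cycloidal), θ in radians: β = 23° = 0.4014 rad, B = 26.5° = 0.4625 rad; ds/dθ = (h/B)(1 − cos(2πβ/B)) = ((-21)/0.4625)(1 − cos(2π·0.8679)) = -14.757138 mm/rad

s = 0.3076, ds/dθ = -14.7571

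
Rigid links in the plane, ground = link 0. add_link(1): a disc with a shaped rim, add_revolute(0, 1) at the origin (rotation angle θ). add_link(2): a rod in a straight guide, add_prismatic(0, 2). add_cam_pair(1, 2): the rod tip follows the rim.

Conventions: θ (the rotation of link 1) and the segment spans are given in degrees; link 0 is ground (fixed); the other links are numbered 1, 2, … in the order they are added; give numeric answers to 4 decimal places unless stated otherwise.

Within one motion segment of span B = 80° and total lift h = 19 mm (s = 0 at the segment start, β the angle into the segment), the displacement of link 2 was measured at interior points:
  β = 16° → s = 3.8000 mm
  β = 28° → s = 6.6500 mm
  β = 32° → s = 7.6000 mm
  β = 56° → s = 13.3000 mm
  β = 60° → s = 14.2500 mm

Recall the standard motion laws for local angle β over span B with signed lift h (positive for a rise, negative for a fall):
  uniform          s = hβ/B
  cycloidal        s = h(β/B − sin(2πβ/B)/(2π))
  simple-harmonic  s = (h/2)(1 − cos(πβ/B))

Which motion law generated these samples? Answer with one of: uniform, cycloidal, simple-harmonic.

candidates at β/B = r: uniform s = h·r (linear in β); cycloidal s = h·(r − sin(2πr)/(2π)); simple-harmonic s = (h/2)(1 − cos(πr))
β=16°: printed 3.8000 | uniform 3.8000, cycloidal 0.9241, simple-harmonic 1.8143
β=28°: printed 6.6500 | uniform 6.6500, cycloidal 4.2036, simple-harmonic 5.1871
β=32°: printed 7.6000 | uniform 7.6000, cycloidal 5.8226, simple-harmonic 6.5643
β=56°: printed 13.3000 | uniform 13.3000, cycloidal 16.1759, simple-harmonic 15.0840
β=60°: printed 14.2500 | uniform 14.2500, cycloidal 17.2739, simple-harmonic 16.2175
only one law matches every sample → uniform

uniform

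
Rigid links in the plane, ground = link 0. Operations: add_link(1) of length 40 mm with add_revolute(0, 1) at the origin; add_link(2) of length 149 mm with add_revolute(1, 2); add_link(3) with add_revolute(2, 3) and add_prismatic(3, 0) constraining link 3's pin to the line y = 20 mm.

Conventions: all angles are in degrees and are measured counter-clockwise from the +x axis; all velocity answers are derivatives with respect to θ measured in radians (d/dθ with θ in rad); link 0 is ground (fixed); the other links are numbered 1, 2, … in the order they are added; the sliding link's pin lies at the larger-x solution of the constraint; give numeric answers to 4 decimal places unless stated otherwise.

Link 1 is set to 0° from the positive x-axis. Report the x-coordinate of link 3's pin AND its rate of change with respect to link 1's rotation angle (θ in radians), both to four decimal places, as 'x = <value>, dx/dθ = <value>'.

geometry: r = 40 mm, L = 149 mm, e = 20 mm
crank pin P = (r cos θ, r sin θ) = (40.000000, 0.000000)
h = r sin θ − e = 0.000000 − 20 = -20.000000
x = r cos θ + √(L² − h²) = 40.000000 + 147.651617 = 187.651617
dx/dθ = −r sin θ − h·r cos θ/√(L² − h²) (θ in radians; h = -20.000000) = 5.418159

x = 187.6516, dx/dθ = 5.4182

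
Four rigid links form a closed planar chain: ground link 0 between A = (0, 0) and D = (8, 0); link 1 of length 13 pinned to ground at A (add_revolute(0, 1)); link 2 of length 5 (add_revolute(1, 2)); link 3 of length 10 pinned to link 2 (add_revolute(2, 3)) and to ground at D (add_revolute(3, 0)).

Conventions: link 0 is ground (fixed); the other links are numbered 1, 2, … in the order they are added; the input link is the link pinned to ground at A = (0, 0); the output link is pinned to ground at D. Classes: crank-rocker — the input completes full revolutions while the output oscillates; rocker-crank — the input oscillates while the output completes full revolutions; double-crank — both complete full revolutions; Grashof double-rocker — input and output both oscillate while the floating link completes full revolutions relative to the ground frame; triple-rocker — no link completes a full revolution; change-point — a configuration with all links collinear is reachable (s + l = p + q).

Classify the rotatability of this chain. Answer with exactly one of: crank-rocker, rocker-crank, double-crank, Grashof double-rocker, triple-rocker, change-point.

lengths: ground=8, input=13, coupler=5, output=10
sorted: s=5 (shortest), l=13 (longest), p+q=18
s + l = 18 vs p + q = 18
s + l = p + q → change-point (collinear configuration reachable)

change-point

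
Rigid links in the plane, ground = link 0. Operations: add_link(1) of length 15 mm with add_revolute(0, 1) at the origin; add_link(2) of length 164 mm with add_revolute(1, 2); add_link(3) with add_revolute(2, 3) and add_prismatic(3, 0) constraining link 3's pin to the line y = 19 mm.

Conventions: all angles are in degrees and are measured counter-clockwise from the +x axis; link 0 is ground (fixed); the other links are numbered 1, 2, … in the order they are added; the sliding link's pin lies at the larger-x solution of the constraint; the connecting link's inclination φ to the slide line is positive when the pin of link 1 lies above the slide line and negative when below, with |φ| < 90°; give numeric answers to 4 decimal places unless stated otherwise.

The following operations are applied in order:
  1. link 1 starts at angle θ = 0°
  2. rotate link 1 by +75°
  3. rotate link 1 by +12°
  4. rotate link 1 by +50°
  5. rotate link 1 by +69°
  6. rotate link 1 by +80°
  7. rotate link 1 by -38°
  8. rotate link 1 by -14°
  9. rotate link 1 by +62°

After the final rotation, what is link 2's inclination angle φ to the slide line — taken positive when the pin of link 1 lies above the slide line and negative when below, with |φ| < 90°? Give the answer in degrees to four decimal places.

geometry: r = 15 mm, L = 164 mm, e = 19 mm; θ starts at 0°
rotate link 1 by +75°: θ ← 0° +75° = 75°
rotate link 1 by +12°: θ ← 75° +12° = 87°
rotate link 1 by +50°: θ ← 87° +50° = 137°
rotate link 1 by +69°: θ ← 137° +69° = 206°
rotate link 1 by +80°: θ ← 206° +80° = 286°
rotate link 1 by -38°: θ ← 286° -38° = 248°
rotate link 1 by -14°: θ ← 248° -14° = 234°
rotate link 1 by +62°: θ ← 234° +62° = 296°
h = r sin θ − e = -13.481911 − 19 = -32.481911
sin φ = h / L = -32.481911 / 164 = -0.19806043
φ = arcsin(-0.19806043) = -11.423561°

-11.4236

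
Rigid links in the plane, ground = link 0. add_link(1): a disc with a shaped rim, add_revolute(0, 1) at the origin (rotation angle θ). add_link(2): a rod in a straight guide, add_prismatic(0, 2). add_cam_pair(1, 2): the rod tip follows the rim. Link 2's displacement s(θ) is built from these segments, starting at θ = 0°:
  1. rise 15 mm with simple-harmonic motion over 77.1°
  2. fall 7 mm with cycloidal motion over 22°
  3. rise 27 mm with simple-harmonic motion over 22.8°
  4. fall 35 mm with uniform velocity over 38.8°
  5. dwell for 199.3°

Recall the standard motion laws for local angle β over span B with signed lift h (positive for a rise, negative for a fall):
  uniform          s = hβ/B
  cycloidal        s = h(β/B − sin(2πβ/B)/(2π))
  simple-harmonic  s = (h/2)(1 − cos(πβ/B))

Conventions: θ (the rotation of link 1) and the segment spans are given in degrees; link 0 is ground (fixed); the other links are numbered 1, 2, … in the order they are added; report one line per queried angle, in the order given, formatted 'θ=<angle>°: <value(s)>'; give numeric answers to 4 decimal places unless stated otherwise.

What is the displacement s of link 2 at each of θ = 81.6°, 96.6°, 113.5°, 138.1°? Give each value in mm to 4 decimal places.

segment 1 (0° to 77.1°, simple-harmonic, h = 15) is passed completely: s = 0.0000 + (15) = 15.0000
θ = 81.6° falls in segment 2 (77.1° to 99.1°, cycloidal, h = -7): β = 81.6 − 77.1 = 4.5°, B = 22°; Δs = -7·(0.2045 − sin(2π·0.2045)/(2π)) = -0.3629; s = 15.0000 − 0.3629 = 14.6371
θ = 96.6° falls in segment 2 (77.1° to 99.1°, cycloidal, h = -7): β = 96.6 − 77.1 = 19.5°, B = 22°; Δs = -7·(0.8864 − sin(2π·0.8864)/(2π)) = -6.9341; s = 15.0000 − 6.9341 = 8.0659
segment 2 (77.1° to 99.1°, cycloidal, h = -7) is passed completely: s = 15.0000 + (-7) = 8.0000
θ = 113.5° falls in segment 3 (99.1° to 121.9°, simple-harmonic, h = 27): β = 113.5 − 99.1 = 14.4°, B = 22.8°; Δs = 27/2·(1 − cos(π·0.6316)) = 18.9229; s = 8.0000 + 18.9229 = 26.9229
segment 3 (99.1° to 121.9°, simple-harmonic, h = 27) is passed completely: s = 8.0000 + (27) = 35.0000
θ = 138.1° falls in segment 4 (121.9° to 160.7°, uniform, h = -35): β = 138.1 − 121.9 = 16.2°, B = 38.8°; Δs = -35·16.2/38.8 = -14.6134; s = 35.0000 − 14.6134 = 20.3866

θ=81.6°: 14.6371
θ=96.6°: 8.0659
θ=113.5°: 26.9229
θ=138.1°: 20.3866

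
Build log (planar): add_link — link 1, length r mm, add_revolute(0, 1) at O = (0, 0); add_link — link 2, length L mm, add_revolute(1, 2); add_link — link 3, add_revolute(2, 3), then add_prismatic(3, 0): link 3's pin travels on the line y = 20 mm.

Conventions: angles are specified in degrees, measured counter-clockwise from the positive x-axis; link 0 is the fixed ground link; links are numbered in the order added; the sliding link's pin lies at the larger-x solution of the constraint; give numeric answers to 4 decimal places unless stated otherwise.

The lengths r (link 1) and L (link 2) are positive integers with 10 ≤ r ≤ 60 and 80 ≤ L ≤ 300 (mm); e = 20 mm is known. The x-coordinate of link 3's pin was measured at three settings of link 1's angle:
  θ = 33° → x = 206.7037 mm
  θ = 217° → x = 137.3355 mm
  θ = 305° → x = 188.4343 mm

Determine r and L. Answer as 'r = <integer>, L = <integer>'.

constraint per measurement: (x − r cos θ)² + (r sin θ − e)² = L²
subtracting the θ₁ and θ₂ equations cancels the r² and L² terms:
r = (x₁² − x₂²) / (2[(x₁cos θ₁ + e sin θ₁) − (x₂cos θ₂ + e sin θ₂)]) = 39.0000 → r = 39
L² = (x₁ − r cos θ₁)² + (r sin θ₁ − e)² = 30275.9906 → L = 174.0000 → L = 174
check at θ₃=305°: x = 188.4343 (printed 188.4343) ✓

r = 39, L = 174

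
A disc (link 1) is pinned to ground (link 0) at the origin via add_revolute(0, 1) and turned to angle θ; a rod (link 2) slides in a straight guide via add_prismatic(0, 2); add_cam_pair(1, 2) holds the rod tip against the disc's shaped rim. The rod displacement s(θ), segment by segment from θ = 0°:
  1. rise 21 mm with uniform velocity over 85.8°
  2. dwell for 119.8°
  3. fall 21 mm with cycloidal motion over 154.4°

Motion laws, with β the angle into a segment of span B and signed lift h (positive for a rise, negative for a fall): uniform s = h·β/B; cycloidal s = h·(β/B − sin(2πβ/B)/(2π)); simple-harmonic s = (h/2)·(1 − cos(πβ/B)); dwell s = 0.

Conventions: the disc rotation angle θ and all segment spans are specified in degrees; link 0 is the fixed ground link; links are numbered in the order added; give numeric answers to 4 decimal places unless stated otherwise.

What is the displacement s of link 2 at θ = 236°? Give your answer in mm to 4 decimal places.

segment 1 (0° to 85.8°, uniform, h = 21) is passed completely: s = 0.0000 + (21) = 21.0000
segment 2 (85.8° to 205.6°, dwell): s unchanged at 21.0000
θ = 236° falls in segment 3 (205.6° to 360°, cycloidal, h = -21): β = 236 − 205.6 = 30.4°, B = 154.4°; Δs = -21·(0.1969 − sin(2π·0.1969)/(2π)) = -0.9768; s = 21.0000 − 0.9768 = 20.0232

20.0232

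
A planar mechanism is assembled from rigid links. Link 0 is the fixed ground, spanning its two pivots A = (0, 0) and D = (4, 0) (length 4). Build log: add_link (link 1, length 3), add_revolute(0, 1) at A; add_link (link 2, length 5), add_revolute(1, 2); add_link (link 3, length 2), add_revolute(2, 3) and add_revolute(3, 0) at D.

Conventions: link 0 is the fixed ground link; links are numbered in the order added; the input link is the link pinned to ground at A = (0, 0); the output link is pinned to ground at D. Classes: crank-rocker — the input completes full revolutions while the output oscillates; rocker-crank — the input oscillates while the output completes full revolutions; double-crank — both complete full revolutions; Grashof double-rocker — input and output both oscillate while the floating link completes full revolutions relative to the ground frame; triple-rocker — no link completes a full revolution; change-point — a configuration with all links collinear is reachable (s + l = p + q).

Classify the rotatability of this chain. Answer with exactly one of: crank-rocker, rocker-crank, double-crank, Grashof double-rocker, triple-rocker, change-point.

lengths: ground=4, input=3, coupler=5, output=2
sorted: s=2 (shortest), l=5 (longest), p+q=7
s + l = 7 vs p + q = 7
s + l = p + q → change-point (collinear configuration reachable)

change-point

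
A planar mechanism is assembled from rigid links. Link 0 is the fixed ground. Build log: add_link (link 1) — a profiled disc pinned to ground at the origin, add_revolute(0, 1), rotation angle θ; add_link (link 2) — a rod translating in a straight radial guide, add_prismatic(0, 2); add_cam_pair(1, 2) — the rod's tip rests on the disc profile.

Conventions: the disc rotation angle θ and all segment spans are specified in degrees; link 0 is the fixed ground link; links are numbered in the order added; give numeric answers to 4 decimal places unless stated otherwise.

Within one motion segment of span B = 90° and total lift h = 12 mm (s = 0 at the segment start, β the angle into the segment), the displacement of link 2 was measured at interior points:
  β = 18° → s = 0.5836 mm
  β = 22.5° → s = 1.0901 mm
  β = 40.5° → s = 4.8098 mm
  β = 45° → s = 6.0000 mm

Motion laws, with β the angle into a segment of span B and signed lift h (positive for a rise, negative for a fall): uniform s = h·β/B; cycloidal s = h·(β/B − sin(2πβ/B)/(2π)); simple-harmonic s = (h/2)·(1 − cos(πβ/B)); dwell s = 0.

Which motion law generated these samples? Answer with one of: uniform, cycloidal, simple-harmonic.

candidates at β/B = r: uniform s = h·r (linear in β); cycloidal s = h·(r − sin(2πr)/(2π)); simple-harmonic s = (h/2)(1 − cos(πr))
β=18°: printed 0.5836 | uniform 2.4000, cycloidal 0.5836, simple-harmonic 1.1459
β=22.5°: printed 1.0901 | uniform 3.0000, cycloidal 1.0901, simple-harmonic 1.7574
β=40.5°: printed 4.8098 | uniform 5.4000, cycloidal 4.8098, simple-harmonic 5.0614
β=45°: printed 6.0000 | uniform 6.0000, cycloidal 6.0000, simple-harmonic 6.0000
only one law matches every sample → cycloidal

cycloidal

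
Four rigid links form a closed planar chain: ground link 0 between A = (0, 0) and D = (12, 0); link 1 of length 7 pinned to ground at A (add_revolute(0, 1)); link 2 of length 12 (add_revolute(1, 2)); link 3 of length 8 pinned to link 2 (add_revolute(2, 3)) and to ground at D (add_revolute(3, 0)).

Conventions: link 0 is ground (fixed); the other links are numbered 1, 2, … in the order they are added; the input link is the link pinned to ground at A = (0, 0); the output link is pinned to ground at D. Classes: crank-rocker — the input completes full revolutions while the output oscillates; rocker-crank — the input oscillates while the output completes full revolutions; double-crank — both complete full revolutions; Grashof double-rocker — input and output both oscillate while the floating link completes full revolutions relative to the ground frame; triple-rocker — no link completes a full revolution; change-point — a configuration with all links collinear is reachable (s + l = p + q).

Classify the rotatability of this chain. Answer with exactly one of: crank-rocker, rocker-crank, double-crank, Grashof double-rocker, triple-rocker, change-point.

lengths: ground=12, input=7, coupler=12, output=8
sorted: s=7 (shortest), l=12 (longest), p+q=20
s + l = 19 vs p + q = 20
s + l < p + q (Grashof) with shortest = input link → crank-rocker

crank-rocker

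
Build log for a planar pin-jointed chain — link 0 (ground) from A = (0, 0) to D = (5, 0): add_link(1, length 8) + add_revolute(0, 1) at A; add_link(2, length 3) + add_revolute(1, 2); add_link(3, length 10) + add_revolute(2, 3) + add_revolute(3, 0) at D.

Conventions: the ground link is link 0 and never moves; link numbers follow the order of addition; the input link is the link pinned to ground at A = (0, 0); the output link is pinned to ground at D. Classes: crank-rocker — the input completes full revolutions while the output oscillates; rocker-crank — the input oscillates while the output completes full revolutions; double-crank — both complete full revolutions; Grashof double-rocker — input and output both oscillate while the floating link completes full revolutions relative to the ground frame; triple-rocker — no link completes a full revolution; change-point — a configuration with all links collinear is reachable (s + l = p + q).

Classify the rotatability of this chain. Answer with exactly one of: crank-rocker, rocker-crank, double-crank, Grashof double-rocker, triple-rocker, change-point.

lengths: ground=5, input=8, coupler=3, output=10
sorted: s=3 (shortest), l=10 (longest), p+q=13
s + l = 13 vs p + q = 13
s + l = p + q → change-point (collinear configuration reachable)

change-point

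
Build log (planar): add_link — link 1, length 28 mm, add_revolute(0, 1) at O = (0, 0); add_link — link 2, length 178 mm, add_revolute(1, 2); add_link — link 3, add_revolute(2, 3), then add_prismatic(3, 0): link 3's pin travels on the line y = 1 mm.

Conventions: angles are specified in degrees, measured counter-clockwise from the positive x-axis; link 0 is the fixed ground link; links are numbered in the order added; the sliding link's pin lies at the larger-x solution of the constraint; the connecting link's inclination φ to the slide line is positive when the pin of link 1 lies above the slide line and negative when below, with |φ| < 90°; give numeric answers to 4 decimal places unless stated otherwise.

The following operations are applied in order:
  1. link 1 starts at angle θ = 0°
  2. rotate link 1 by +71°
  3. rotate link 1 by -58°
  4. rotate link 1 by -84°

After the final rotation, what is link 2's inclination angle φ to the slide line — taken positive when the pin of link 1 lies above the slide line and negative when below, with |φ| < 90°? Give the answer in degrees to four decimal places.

geometry: r = 28 mm, L = 178 mm, e = 1 mm; θ starts at 0°
rotate link 1 by +71°: θ ← 0° +71° = 71°
rotate link 1 by -58°: θ ← 71° -58° = 13°
rotate link 1 by -84°: θ ← 13° -84° = -71°
h = r sin θ − e = -26.474520 − 1 = -27.474520
sin φ = h / L = -27.474520 / 178 = -0.15435124
φ = arcsin(-0.15435124) = -8.879172°

-8.8792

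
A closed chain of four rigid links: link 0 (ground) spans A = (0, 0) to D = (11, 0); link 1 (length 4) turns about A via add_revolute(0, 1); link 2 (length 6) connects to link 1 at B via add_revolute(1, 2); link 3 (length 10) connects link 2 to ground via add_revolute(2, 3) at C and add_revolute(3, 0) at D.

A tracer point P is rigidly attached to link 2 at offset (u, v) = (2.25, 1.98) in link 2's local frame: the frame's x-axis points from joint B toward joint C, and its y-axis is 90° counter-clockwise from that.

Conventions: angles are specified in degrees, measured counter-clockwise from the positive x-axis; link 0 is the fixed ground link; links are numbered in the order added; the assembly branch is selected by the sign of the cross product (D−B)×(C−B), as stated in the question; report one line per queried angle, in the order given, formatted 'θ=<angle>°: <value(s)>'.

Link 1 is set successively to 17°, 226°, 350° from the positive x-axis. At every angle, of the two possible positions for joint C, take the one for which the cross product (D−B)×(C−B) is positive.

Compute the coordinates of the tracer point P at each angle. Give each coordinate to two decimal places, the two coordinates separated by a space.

A=(0,0), D=(11.00,0)
θ=17°: B = A + 4.00·(cos17°, sin17°) = (3.8252, 1.1695)
θ=17°: |BD| = 7.2695
θ=17°: circle(B,6.00) ∩ circle(D,10.00): a=-0.7672, h=5.9507
θ=17°:   candidates: C₊=(4.0253,7.1661) cross=43.259; C₋=(2.1106,-4.5803) cross=-43.259
θ=17°:   branch + wants cross > 0 → take C=(4.0253,7.1661) (cross=43.259)
θ=17°: ex = (C−B)/|BC| = (0.0333,0.9994); ey = (-0.9994,0.0333)
θ=17°: P = B + 2.25·ex + 1.98·ey = (1.9214,3.4843)
θ=226°: B = A + 4.00·(cos226°, sin226°) = (-2.7786, -2.8774)
θ=226°: |BD| = 14.0759
θ=226°: circle(B,6.00) ∩ circle(D,10.00): a=4.7645, h=3.6468
θ=226°:   candidates: C₊=(1.1398,1.6664) cross=51.332; C₋=(2.6308,-5.4732) cross=-51.332
θ=226°:   branch + wants cross > 0 → take C=(1.1398,1.6664) (cross=51.332)
θ=226°: ex = (C−B)/|BC| = (0.6531,0.7573); ey = (-0.7573,0.6531)
θ=226°: P = B + 2.25·ex + 1.98·ey = (-2.8087,0.1196)
θ=350°: B = A + 4.00·(cos350°, sin350°) = (3.9392, -0.6946)
θ=350°: |BD| = 7.0949
θ=350°: circle(B,6.00) ∩ circle(D,10.00): a=-0.9629, h=5.9222
θ=350°:   candidates: C₊=(2.4012,5.1049) cross=42.017; C₋=(3.5608,-6.6826) cross=-42.017
θ=350°:   branch + wants cross > 0 → take C=(2.4012,5.1049) (cross=42.017)
θ=350°: ex = (C−B)/|BC| = (-0.2563,0.9666); ey = (-0.9666,-0.2563)
θ=350°: P = B + 2.25·ex + 1.98·ey = (1.4486,0.9727)

θ=17°: 1.92 3.48
θ=226°: -2.81 0.12
θ=350°: 1.45 0.97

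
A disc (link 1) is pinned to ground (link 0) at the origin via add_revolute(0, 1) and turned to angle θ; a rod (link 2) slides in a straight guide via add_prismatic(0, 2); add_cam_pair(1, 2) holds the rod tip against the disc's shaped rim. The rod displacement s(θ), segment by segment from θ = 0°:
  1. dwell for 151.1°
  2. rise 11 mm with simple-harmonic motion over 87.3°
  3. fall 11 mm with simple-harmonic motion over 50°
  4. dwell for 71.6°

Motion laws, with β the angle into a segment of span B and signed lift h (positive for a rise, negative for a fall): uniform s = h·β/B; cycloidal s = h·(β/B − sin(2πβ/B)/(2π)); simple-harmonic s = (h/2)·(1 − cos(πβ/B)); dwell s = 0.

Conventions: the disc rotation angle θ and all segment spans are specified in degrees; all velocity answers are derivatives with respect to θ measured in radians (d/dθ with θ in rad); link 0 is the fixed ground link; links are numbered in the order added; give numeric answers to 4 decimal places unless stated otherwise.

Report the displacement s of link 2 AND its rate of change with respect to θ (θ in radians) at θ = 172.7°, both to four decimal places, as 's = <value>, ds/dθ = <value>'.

segment 1 (0° to 151.1°, dwell): s unchanged at 0.0000
θ = 172.7° falls in segment 2 (151.1° to 238.4°, simple-harmonic, h = 11): β = 172.7 − 151.1 = 21.6°, B = 87.3°; Δs = 11/2·(1 − cos(π·0.2474)) = 1.5796; s = 0.0000 + 1.5796 = 1.5796
velocity in seg [151.1°–238.4°] (simple-harmonic), θ in radians: β = 21.6° = 0.3770 rad, B = 87.3° = 1.5237 rad; ds/dθ = (πh/(2B)) sin(πβ/B) = (π·11/(2·1.5237)) sin(π·0.2474) = 7.953548 mm/rad

s = 1.5796, ds/dθ = 7.9535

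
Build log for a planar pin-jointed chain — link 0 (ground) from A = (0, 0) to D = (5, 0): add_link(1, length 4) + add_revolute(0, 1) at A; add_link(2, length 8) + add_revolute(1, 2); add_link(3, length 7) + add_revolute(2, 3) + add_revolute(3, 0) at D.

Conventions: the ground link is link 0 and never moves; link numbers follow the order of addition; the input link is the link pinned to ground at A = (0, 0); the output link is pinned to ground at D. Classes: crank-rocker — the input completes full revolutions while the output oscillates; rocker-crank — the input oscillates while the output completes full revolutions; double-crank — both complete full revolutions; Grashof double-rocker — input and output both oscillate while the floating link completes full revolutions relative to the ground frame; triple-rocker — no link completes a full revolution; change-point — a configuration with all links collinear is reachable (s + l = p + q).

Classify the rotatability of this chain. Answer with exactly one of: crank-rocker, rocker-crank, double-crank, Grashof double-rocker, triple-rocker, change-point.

lengths: ground=5, input=4, coupler=8, output=7
sorted: s=4 (shortest), l=8 (longest), p+q=12
s + l = 12 vs p + q = 12
s + l = p + q → change-point (collinear configuration reachable)

change-point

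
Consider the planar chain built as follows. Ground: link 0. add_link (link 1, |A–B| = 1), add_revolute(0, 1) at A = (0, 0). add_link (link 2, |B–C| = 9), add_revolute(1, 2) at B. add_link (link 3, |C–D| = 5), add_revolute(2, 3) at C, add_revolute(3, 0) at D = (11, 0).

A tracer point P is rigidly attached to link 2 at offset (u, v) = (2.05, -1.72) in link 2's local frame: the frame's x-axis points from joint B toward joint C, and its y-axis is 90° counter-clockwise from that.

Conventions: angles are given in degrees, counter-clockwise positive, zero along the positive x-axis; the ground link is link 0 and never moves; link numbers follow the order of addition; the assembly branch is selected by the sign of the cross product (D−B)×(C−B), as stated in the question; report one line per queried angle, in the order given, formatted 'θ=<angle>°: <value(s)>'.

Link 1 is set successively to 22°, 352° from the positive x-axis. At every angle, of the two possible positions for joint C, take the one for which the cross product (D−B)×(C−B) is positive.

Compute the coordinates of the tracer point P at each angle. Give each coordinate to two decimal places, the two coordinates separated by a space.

A=(0,0), D=(11.00,0)
θ=22°: B = A + 1.00·(cos22°, sin22°) = (0.9272, 0.3746)
θ=22°: |BD| = 10.0798
θ=22°: circle(B,9.00) ∩ circle(D,5.00): a=7.8177, h=4.4590
θ=22°:   candidates: C₊=(8.9052,4.5400) cross=44.946; C₋=(8.5738,-4.3719) cross=-44.946
θ=22°:   branch + wants cross > 0 → take C=(8.9052,4.5400) (cross=44.946)
θ=22°: ex = (C−B)/|BC| = (0.8864,0.4628); ey = (-0.4628,0.8864)
θ=22°: P = B + 2.05·ex + -1.72·ey = (3.5405,-0.2013)
θ=352°: B = A + 1.00·(cos352°, sin352°) = (0.9903, -0.1392)
θ=352°: |BD| = 10.0107
θ=352°: circle(B,9.00) ∩ circle(D,5.00): a=7.8024, h=4.4859
θ=352°:   candidates: C₊=(8.7295,4.4548) cross=44.907; C₋=(8.8542,-4.5162) cross=-44.907
θ=352°:   branch + wants cross > 0 → take C=(8.7295,4.4548) (cross=44.907)
θ=352°: ex = (C−B)/|BC| = (0.8599,0.5104); ey = (-0.5104,0.8599)
θ=352°: P = B + 2.05·ex + -1.72·ey = (3.6310,-0.5718)

θ=22°: 3.54 -0.20
θ=352°: 3.63 -0.57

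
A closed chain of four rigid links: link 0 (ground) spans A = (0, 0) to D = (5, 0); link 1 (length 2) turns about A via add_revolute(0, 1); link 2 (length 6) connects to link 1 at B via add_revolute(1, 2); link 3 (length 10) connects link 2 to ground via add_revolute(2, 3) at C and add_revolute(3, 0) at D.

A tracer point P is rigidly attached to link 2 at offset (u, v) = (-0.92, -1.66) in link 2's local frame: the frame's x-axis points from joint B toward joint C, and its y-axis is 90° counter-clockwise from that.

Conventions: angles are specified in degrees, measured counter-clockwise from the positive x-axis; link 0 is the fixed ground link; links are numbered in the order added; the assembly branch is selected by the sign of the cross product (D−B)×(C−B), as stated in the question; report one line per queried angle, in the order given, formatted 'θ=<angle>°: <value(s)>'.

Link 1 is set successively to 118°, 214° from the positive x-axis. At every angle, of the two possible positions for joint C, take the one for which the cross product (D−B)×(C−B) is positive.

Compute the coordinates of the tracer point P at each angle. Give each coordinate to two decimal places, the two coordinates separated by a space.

A=(0,0), D=(5.00,0)
θ=118°: B = A + 2.00·(cos118°, sin118°) = (-0.9389, 1.7659)
θ=118°: |BD| = 6.1959
θ=118°: circle(B,6.00) ∩ circle(D,10.00): a=-2.0667, h=5.6328
θ=118°:   candidates: C₊=(-1.3145,7.7541) cross=34.900; C₋=(-4.5254,-3.0443) cross=-34.900
θ=118°:   branch + wants cross > 0 → take C=(-1.3145,7.7541) (cross=34.900)
θ=118°: ex = (C−B)/|BC| = (-0.0626,0.9980); ey = (-0.9980,-0.0626)
θ=118°: P = B + -0.92·ex + -1.66·ey = (0.7754,0.9516)
θ=214°: B = A + 2.00·(cos214°, sin214°) = (-1.6581, -1.1184)
θ=214°: |BD| = 6.7514
θ=214°: circle(B,6.00) ∩ circle(D,10.00): a=-1.3641, h=5.8429
θ=214°:   candidates: C₊=(-3.9712,4.4178) cross=39.447; C₋=(-2.0355,-7.1065) cross=-39.447
θ=214°:   branch + wants cross > 0 → take C=(-3.9712,4.4178) (cross=39.447)
θ=214°: ex = (C−B)/|BC| = (-0.3855,0.9227); ey = (-0.9227,-0.3855)
θ=214°: P = B + -0.92·ex + -1.66·ey = (0.2283,-1.3273)

θ=118°: 0.78 0.95
θ=214°: 0.23 -1.33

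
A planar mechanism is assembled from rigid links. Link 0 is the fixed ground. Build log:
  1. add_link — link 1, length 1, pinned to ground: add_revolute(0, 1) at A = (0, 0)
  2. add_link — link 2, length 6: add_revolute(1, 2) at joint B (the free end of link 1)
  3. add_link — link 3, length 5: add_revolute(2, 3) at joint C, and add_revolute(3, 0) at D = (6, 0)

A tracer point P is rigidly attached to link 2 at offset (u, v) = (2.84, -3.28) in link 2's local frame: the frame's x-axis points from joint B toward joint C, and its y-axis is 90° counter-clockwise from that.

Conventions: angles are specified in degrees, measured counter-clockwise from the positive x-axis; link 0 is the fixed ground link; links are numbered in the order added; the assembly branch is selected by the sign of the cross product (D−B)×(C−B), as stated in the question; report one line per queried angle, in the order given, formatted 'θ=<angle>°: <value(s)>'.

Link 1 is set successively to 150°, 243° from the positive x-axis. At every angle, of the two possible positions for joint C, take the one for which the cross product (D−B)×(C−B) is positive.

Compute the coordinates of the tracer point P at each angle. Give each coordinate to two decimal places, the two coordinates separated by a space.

A=(0,0), D=(6.00,0)
θ=150°: B = A + 1.00·(cos150°, sin150°) = (-0.8660, 0.5000)
θ=150°: |BD| = 6.8842
θ=150°: circle(B,6.00) ∩ circle(D,5.00): a=4.2410, h=4.2442
θ=150°:   candidates: C₊=(3.6721,4.4250) cross=29.218; C₋=(3.0555,-4.0411) cross=-29.218
θ=150°:   branch + wants cross > 0 → take C=(3.6721,4.4250) (cross=29.218)
θ=150°: ex = (C−B)/|BC| = (0.7563,0.6542); ey = (-0.6542,0.7563)
θ=150°: P = B + 2.84·ex + -3.28·ey = (3.4277,-0.1230)
θ=243°: B = A + 1.00·(cos243°, sin243°) = (-0.4540, -0.8910)
θ=243°: |BD| = 6.5152
θ=243°: circle(B,6.00) ∩ circle(D,5.00): a=4.1018, h=4.3790
θ=243°:   candidates: C₊=(3.0104,4.0078) cross=28.530; C₋=(4.2081,-4.6679) cross=-28.530
θ=243°:   branch + wants cross > 0 → take C=(3.0104,4.0078) (cross=28.530)
θ=243°: ex = (C−B)/|BC| = (0.5774,0.8165); ey = (-0.8165,0.5774)
θ=243°: P = B + 2.84·ex + -3.28·ey = (3.8638,-0.4661)

θ=150°: 3.43 -0.12
θ=243°: 3.86 -0.47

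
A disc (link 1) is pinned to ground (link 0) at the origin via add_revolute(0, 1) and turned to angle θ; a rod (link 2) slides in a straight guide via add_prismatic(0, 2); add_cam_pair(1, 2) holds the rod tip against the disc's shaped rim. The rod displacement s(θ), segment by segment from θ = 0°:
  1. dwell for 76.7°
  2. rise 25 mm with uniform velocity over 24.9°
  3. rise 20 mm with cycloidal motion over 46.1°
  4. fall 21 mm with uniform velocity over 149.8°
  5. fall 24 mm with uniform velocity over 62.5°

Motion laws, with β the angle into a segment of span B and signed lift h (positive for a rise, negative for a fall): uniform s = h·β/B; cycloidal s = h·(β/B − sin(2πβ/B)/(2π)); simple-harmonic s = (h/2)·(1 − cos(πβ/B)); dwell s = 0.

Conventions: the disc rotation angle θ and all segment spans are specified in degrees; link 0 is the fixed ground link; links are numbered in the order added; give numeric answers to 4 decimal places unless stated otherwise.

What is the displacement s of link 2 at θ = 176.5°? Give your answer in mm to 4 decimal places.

segment 1 (0° to 76.7°, dwell): s unchanged at 0.0000
segment 2 (76.7° to 101.6°, uniform, h = 25) is passed completely: s = 0.0000 + (25) = 25.0000
segment 3 (101.6° to 147.7°, cycloidal, h = 20) is passed completely: s = 25.0000 + (20) = 45.0000
θ = 176.5° falls in segment 4 (147.7° to 297.5°, uniform, h = -21): β = 176.5 − 147.7 = 28.8°, B = 149.8°; Δs = -21·28.8/149.8 = -4.0374; s = 45.0000 − 4.0374 = 40.9626

40.9626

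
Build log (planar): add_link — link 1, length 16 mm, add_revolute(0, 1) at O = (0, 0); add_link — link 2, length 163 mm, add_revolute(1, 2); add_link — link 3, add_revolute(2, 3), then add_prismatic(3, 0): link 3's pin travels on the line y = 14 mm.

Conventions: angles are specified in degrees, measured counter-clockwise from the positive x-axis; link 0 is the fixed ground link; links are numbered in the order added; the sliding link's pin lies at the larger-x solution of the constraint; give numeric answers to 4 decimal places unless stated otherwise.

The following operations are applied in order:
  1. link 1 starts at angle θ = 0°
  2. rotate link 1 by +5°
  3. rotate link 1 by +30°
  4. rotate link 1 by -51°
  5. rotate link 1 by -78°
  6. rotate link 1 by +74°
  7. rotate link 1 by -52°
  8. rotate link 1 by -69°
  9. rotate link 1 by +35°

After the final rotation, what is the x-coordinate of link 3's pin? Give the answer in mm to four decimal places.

geometry: r = 16 mm, L = 163 mm, e = 14 mm; θ starts at 0°
rotate link 1 by +5°: θ ← 0° +5° = 5°
rotate link 1 by +30°: θ ← 5° +30° = 35°
rotate link 1 by -51°: θ ← 35° -51° = -16°
rotate link 1 by -78°: θ ← -16° -78° = -94°
rotate link 1 by +74°: θ ← -94° +74° = -20°
rotate link 1 by -52°: θ ← -20° -52° = -72°
rotate link 1 by -69°: θ ← -72° -69° = -141°
rotate link 1 by +35°: θ ← -141° +35° = -106°
crank pin P = (r cos θ, r sin θ) = (-4.410198, -15.380187)
h = r sin θ − e = -15.380187 − 14 = -29.380187
x = r cos θ + √(L² − h²) = -4.410198 + 160.330298 = 155.920101

155.9201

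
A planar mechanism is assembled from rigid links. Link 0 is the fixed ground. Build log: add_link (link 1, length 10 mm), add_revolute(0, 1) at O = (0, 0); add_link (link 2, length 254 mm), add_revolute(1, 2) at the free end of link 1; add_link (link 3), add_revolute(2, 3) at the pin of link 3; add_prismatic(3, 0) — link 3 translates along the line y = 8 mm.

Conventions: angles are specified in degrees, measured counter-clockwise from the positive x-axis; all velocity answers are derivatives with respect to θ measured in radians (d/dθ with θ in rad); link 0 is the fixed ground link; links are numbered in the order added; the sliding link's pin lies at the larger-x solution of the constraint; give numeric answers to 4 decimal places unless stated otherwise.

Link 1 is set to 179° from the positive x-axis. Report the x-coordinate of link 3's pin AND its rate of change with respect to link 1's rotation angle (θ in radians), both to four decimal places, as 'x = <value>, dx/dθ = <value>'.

geometry: r = 10 mm, L = 254 mm, e = 8 mm
crank pin P = (r cos θ, r sin θ) = (-9.998477, 0.174524)
h = r sin θ − e = 0.174524 − 8 = -7.825476
x = r cos θ + √(L² − h²) = -9.998477 + 253.879424 = 243.880947
dx/dθ = −r sin θ − h·r cos θ/√(L² − h²) (θ in radians; h = -7.825476) = -0.482713

x = 243.8809, dx/dθ = -0.4827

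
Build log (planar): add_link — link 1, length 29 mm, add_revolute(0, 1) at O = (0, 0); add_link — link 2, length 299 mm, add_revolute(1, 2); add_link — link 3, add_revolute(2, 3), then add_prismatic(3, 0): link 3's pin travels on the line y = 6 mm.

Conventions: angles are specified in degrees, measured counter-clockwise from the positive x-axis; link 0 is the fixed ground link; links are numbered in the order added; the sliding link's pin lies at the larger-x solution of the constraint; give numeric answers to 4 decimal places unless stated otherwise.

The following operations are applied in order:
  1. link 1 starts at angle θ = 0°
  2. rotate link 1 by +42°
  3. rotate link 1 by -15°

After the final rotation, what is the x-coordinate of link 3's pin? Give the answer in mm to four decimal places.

geometry: r = 29 mm, L = 299 mm, e = 6 mm; θ starts at 0°
rotate link 1 by +42°: θ ← 0° +42° = 42°
rotate link 1 by -15°: θ ← 42° -15° = 27°
crank pin P = (r cos θ, r sin θ) = (25.839189, 13.165724)
h = r sin θ − e = 13.165724 − 6 = 7.165724
x = r cos θ + √(L² − h²) = 25.839189 + 298.914122 = 324.753311

324.7533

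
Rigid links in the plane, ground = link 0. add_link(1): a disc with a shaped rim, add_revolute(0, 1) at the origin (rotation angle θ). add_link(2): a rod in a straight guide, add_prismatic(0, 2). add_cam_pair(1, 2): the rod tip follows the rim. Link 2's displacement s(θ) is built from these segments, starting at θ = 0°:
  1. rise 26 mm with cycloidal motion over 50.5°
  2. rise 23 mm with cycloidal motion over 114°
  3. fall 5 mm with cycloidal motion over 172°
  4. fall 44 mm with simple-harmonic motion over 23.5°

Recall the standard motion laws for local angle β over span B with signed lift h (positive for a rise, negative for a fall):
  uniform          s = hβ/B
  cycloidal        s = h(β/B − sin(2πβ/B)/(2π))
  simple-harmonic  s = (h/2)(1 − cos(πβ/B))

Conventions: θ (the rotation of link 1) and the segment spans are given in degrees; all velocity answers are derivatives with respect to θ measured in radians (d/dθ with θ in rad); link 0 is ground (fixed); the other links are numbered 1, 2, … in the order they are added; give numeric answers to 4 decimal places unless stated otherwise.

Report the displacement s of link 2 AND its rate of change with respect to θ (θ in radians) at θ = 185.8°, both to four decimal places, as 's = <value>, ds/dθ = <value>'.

segment 1 (0° to 50.5°, cycloidal, h = 26) is passed completely: s = 0.0000 + (26) = 26.0000
segment 2 (50.5° to 164.5°, cycloidal, h = 23) is passed completely: s = 26.0000 + (23) = 49.0000
θ = 185.8° falls in segment 3 (164.5° to 336.5°, cycloidal, h = -5): β = 185.8 − 164.5 = 21.3°, B = 172°; Δs = -5·(0.1238 − sin(2π·0.1238)/(2π)) = -0.0606; s = 49.0000 − 0.0606 = 48.9394
velocity in seg [164.5°–336.5°] (cycloidal), θ in radians: β = 21.3° = 0.3718 rad, B = 172° = 3.0020 rad; ds/dθ = (h/B)(1 − cos(2πβ/B)) = ((-5)/3.0020)(1 − cos(2π·0.1238)) = -0.479263 mm/rad

s = 48.9394, ds/dθ = -0.4793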